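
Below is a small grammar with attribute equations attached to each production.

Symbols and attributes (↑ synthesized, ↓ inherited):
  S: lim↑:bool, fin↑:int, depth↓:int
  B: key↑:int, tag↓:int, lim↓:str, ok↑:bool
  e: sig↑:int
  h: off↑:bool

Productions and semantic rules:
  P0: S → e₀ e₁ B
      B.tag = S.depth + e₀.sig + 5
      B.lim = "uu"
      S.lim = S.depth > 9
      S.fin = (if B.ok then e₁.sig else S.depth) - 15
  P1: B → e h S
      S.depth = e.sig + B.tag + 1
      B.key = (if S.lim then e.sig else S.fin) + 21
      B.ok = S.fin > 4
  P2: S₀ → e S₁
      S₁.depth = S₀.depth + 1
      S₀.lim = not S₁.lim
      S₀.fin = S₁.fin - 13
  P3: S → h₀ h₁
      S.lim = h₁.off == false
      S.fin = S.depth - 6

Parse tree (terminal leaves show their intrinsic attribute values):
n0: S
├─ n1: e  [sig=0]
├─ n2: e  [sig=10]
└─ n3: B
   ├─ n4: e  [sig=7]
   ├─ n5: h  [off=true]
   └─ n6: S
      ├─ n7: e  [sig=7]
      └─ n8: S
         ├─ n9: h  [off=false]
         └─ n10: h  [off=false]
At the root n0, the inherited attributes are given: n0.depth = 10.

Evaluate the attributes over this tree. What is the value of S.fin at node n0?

1. n0.depth = 10  [given at root]
2. n1.sig = 0  [terminal]
3. n2.sig = 10  [terminal]
4. n3.tag = 15  [S.depth + e₀.sig + 5]
5. n3.lim = "uu"  ["uu"]
6. n4.sig = 7  [terminal]
7. n5.off = true  [terminal]
8. n6.depth = 23  [e.sig + B.tag + 1]
9. n7.sig = 7  [terminal]
10. n8.depth = 24  [S₀.depth + 1]
11. n9.off = false  [terminal]
12. n10.off = false  [terminal]
13. n8.lim = true  [h₁.off == false]
14. n8.fin = 18  [S.depth - 6]
15. n6.lim = false  [not S₁.lim]
16. n6.fin = 5  [S₁.fin - 13]
17. n3.key = 26  [(if S.lim then e.sig else S.fin) + 21]
18. n3.ok = true  [S.fin > 4]
19. n0.lim = true  [S.depth > 9]
20. n0.fin = -5  [(if B.ok then e₁.sig else S.depth) - 15]

-5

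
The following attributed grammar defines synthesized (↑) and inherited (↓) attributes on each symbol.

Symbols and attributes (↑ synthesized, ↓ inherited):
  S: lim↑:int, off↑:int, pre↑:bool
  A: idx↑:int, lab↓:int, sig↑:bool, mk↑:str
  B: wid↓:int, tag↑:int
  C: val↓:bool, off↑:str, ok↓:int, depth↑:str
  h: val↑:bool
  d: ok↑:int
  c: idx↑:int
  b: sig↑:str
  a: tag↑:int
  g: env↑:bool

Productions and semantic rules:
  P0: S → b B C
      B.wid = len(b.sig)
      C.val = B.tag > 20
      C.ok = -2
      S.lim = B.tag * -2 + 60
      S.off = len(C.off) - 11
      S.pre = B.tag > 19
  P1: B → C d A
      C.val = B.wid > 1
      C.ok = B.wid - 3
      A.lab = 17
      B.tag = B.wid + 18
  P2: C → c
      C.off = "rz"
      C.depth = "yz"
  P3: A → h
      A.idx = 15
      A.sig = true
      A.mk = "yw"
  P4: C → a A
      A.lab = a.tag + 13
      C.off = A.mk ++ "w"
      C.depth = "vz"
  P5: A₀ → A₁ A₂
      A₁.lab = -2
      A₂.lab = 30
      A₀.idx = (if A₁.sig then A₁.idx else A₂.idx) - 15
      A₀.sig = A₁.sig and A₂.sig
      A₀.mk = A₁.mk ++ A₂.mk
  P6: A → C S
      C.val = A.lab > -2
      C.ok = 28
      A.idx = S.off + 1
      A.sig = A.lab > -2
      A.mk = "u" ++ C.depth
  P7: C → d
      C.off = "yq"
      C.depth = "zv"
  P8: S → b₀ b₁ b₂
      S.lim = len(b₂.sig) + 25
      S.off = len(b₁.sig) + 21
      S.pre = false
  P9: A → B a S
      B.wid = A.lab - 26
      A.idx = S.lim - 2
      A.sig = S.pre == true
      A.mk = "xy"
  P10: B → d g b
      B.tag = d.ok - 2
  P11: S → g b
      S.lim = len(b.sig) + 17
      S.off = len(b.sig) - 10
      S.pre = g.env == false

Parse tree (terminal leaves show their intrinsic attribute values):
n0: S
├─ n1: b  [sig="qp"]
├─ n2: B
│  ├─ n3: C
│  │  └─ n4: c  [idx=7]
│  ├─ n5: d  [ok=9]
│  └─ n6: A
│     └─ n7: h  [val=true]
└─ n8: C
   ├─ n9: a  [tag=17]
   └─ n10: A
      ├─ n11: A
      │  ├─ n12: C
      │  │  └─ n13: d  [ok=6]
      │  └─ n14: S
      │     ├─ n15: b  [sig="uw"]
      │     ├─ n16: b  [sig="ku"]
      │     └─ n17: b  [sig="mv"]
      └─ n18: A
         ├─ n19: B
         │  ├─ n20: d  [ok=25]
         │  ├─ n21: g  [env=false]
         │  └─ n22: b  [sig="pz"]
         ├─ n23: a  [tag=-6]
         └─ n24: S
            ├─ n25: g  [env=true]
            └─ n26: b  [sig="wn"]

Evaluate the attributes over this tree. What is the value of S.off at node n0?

-5

1. n1.sig = "qp"  [terminal]
2. n2.wid = 2  [len(b.sig)]
3. n3.val = true  [B.wid > 1]
4. n3.ok = -1  [B.wid - 3]
5. n4.idx = 7  [terminal]
6. n3.off = "rz"  ["rz"]
7. n3.depth = "yz"  ["yz"]
8. n5.ok = 9  [terminal]
9. n6.lab = 17  [17]
10. n7.val = true  [terminal]
11. n6.idx = 15  [15]
12. n6.sig = true  [true]
13. n6.mk = "yw"  ["yw"]
14. n2.tag = 20  [B.wid + 18]
15. n8.val = false  [B.tag > 20]
16. n8.ok = -2  [-2]
17. n9.tag = 17  [terminal]
18. n10.lab = 30  [a.tag + 13]
19. n11.lab = -2  [-2]
20. n12.val = false  [A.lab > -2]
21. n12.ok = 28  [28]
22. n13.ok = 6  [terminal]
23. n12.off = "yq"  ["yq"]
24. n12.depth = "zv"  ["zv"]
25. n15.sig = "uw"  [terminal]
26. n16.sig = "ku"  [terminal]
27. n17.sig = "mv"  [terminal]
28. n14.lim = 27  [len(b₂.sig) + 25]
29. n14.off = 23  [len(b₁.sig) + 21]
30. n14.pre = false  [false]
31. n11.idx = 24  [S.off + 1]
32. n11.sig = false  [A.lab > -2]
33. n11.mk = "uzv"  ["u" ++ C.depth]
34. n18.lab = 30  [30]
35. n19.wid = 4  [A.lab - 26]
36. n20.ok = 25  [terminal]
37. n21.env = false  [terminal]
38. n22.sig = "pz"  [terminal]
39. n19.tag = 23  [d.ok - 2]
40. n23.tag = -6  [terminal]
41. n25.env = true  [terminal]
42. n26.sig = "wn"  [terminal]
43. n24.lim = 19  [len(b.sig) + 17]
44. n24.off = -8  [len(b.sig) - 10]
45. n24.pre = false  [g.env == false]
46. n18.idx = 17  [S.lim - 2]
47. n18.sig = false  [S.pre == true]
48. n18.mk = "xy"  ["xy"]
49. n10.idx = 2  [(if A₁.sig then A₁.idx else A₂.idx) - 15]
50. n10.sig = false  [A₁.sig and A₂.sig]
51. n10.mk = "uzvxy"  [A₁.mk ++ A₂.mk]
52. n8.off = "uzvxyw"  [A.mk ++ "w"]
53. n8.depth = "vz"  ["vz"]
54. n0.lim = 20  [B.tag * -2 + 60]
55. n0.off = -5  [len(C.off) - 11]
56. n0.pre = true  [B.tag > 19]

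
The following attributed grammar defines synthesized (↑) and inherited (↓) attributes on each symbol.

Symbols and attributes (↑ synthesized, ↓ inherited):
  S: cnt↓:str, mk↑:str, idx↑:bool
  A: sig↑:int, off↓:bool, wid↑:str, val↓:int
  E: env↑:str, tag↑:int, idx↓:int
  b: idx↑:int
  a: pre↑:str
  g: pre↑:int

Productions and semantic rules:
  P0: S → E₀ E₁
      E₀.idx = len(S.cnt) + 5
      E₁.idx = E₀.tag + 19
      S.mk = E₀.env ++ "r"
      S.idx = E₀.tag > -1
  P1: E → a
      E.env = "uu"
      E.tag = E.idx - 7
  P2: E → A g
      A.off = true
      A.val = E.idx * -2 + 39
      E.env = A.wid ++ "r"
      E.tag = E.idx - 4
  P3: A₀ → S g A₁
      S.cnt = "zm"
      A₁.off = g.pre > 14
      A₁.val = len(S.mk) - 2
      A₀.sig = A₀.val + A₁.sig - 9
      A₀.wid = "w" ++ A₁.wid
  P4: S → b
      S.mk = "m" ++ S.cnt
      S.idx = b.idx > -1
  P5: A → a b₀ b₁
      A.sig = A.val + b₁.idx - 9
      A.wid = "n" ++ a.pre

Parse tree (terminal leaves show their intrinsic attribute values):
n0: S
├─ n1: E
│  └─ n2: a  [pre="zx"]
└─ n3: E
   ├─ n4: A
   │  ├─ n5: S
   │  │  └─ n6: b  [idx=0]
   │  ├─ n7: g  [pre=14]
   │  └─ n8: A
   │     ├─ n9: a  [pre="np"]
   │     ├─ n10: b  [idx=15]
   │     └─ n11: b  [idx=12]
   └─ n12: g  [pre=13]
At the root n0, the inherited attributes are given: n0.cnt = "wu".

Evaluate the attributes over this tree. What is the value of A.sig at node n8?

4

1. n0.cnt = "wu"  [given at root]
2. n1.idx = 7  [len(S.cnt) + 5]
3. n2.pre = "zx"  [terminal]
4. n1.env = "uu"  ["uu"]
5. n1.tag = 0  [E.idx - 7]
6. n3.idx = 19  [E₀.tag + 19]
7. n4.off = true  [true]
8. n4.val = 1  [E.idx * -2 + 39]
9. n5.cnt = "zm"  ["zm"]
10. n6.idx = 0  [terminal]
11. n5.mk = "mzm"  ["m" ++ S.cnt]
12. n5.idx = true  [b.idx > -1]
13. n7.pre = 14  [terminal]
14. n8.off = false  [g.pre > 14]
15. n8.val = 1  [len(S.mk) - 2]
16. n9.pre = "np"  [terminal]
17. n10.idx = 15  [terminal]
18. n11.idx = 12  [terminal]
19. n8.sig = 4  [A.val + b₁.idx - 9]
20. n8.wid = "nnp"  ["n" ++ a.pre]
21. n4.sig = -4  [A₀.val + A₁.sig - 9]
22. n4.wid = "wnnp"  ["w" ++ A₁.wid]
23. n12.pre = 13  [terminal]
24. n3.env = "wnnpr"  [A.wid ++ "r"]
25. n3.tag = 15  [E.idx - 4]
26. n0.mk = "uur"  [E₀.env ++ "r"]
27. n0.idx = true  [E₀.tag > -1]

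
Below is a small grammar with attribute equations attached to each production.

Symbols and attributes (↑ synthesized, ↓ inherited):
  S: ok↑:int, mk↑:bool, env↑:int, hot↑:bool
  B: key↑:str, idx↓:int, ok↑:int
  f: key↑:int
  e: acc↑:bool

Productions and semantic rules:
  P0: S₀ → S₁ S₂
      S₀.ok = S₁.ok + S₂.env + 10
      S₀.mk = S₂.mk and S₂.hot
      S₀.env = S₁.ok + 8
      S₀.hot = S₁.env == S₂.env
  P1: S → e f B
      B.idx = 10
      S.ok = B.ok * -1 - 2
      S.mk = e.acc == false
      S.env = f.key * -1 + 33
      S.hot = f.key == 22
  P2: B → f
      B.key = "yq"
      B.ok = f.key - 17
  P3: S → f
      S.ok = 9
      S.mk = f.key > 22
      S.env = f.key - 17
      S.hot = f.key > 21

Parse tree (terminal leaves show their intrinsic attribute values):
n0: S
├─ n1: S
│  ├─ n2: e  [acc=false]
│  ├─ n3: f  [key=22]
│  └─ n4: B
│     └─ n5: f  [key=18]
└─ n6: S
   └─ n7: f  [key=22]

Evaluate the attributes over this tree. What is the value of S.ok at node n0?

1. n2.acc = false  [terminal]
2. n3.key = 22  [terminal]
3. n4.idx = 10  [10]
4. n5.key = 18  [terminal]
5. n4.key = "yq"  ["yq"]
6. n4.ok = 1  [f.key - 17]
7. n1.ok = -3  [B.ok * -1 - 2]
8. n1.mk = true  [e.acc == false]
9. n1.env = 11  [f.key * -1 + 33]
10. n1.hot = true  [f.key == 22]
11. n7.key = 22  [terminal]
12. n6.ok = 9  [9]
13. n6.mk = false  [f.key > 22]
14. n6.env = 5  [f.key - 17]
15. n6.hot = true  [f.key > 21]
16. n0.ok = 12  [S₁.ok + S₂.env + 10]
17. n0.mk = false  [S₂.mk and S₂.hot]
18. n0.env = 5  [S₁.ok + 8]
19. n0.hot = false  [S₁.env == S₂.env]

12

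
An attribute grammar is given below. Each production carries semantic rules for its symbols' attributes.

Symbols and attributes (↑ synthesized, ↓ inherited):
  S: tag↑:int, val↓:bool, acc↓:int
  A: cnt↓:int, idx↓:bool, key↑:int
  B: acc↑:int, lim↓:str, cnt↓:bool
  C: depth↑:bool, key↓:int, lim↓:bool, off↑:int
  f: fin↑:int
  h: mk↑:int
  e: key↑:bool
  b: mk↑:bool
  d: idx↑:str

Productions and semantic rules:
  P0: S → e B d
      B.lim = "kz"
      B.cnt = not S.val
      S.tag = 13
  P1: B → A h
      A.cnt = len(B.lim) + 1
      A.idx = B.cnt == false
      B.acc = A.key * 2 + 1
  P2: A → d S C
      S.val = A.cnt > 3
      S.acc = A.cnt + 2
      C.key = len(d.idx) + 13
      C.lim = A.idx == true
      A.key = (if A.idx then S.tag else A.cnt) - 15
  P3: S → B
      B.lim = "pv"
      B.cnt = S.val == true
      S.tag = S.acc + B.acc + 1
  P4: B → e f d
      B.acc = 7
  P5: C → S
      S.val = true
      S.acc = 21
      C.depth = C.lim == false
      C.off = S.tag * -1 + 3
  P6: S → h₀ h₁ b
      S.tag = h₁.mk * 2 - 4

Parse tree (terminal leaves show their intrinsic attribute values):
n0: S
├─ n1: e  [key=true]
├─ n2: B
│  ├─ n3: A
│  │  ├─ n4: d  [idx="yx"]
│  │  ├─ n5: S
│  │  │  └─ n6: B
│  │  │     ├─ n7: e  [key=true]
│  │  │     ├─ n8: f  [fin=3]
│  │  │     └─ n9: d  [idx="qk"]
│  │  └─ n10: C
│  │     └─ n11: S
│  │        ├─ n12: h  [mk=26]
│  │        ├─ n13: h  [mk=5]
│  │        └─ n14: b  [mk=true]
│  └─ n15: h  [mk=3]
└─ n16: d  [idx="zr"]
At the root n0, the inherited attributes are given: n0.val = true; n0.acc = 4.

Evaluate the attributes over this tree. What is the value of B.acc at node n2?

1. n0.val = true  [given at root]
2. n0.acc = 4  [given at root]
3. n1.key = true  [terminal]
4. n2.lim = "kz"  ["kz"]
5. n2.cnt = false  [not S.val]
6. n3.cnt = 3  [len(B.lim) + 1]
7. n3.idx = true  [B.cnt == false]
8. n4.idx = "yx"  [terminal]
9. n5.val = false  [A.cnt > 3]
10. n5.acc = 5  [A.cnt + 2]
11. n6.lim = "pv"  ["pv"]
12. n6.cnt = false  [S.val == true]
13. n7.key = true  [terminal]
14. n8.fin = 3  [terminal]
15. n9.idx = "qk"  [terminal]
16. n6.acc = 7  [7]
17. n5.tag = 13  [S.acc + B.acc + 1]
18. n10.key = 15  [len(d.idx) + 13]
19. n10.lim = true  [A.idx == true]
20. n11.val = true  [true]
21. n11.acc = 21  [21]
22. n12.mk = 26  [terminal]
23. n13.mk = 5  [terminal]
24. n14.mk = true  [terminal]
25. n11.tag = 6  [h₁.mk * 2 - 4]
26. n10.depth = false  [C.lim == false]
27. n10.off = -3  [S.tag * -1 + 3]
28. n3.key = -2  [(if A.idx then S.tag else A.cnt) - 15]
29. n15.mk = 3  [terminal]
30. n2.acc = -3  [A.key * 2 + 1]
31. n16.idx = "zr"  [terminal]
32. n0.tag = 13  [13]

-3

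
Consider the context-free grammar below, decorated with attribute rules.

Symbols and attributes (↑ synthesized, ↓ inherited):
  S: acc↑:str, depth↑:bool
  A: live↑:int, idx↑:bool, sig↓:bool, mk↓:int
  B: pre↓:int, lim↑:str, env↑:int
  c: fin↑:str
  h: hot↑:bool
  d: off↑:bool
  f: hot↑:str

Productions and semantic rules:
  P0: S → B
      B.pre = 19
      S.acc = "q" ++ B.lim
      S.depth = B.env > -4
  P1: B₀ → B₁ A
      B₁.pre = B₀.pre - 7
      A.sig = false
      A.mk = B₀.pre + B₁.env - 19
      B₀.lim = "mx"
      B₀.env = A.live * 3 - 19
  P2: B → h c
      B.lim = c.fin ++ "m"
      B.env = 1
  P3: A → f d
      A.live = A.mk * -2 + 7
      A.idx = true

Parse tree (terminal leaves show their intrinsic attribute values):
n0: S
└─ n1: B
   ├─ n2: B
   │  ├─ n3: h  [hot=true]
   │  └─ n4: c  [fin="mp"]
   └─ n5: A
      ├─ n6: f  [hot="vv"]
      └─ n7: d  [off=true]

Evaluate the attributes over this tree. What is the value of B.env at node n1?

1. n1.pre = 19  [19]
2. n2.pre = 12  [B₀.pre - 7]
3. n3.hot = true  [terminal]
4. n4.fin = "mp"  [terminal]
5. n2.lim = "mpm"  [c.fin ++ "m"]
6. n2.env = 1  [1]
7. n5.sig = false  [false]
8. n5.mk = 1  [B₀.pre + B₁.env - 19]
9. n6.hot = "vv"  [terminal]
10. n7.off = true  [terminal]
11. n5.live = 5  [A.mk * -2 + 7]
12. n5.idx = true  [true]
13. n1.lim = "mx"  ["mx"]
14. n1.env = -4  [A.live * 3 - 19]
15. n0.acc = "qmx"  ["q" ++ B.lim]
16. n0.depth = false  [B.env > -4]

-4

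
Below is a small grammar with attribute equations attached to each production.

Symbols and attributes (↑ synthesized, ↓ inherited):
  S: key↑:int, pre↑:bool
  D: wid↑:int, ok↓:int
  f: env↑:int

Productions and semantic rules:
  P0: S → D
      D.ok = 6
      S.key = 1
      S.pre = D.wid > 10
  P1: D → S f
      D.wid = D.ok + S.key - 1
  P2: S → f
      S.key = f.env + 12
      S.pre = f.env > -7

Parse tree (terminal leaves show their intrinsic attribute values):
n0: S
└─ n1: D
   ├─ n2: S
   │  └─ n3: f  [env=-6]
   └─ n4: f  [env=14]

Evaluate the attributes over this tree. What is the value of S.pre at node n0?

1. n1.ok = 6  [6]
2. n3.env = -6  [terminal]
3. n2.key = 6  [f.env + 12]
4. n2.pre = true  [f.env > -7]
5. n4.env = 14  [terminal]
6. n1.wid = 11  [D.ok + S.key - 1]
7. n0.key = 1  [1]
8. n0.pre = true  [D.wid > 10]

true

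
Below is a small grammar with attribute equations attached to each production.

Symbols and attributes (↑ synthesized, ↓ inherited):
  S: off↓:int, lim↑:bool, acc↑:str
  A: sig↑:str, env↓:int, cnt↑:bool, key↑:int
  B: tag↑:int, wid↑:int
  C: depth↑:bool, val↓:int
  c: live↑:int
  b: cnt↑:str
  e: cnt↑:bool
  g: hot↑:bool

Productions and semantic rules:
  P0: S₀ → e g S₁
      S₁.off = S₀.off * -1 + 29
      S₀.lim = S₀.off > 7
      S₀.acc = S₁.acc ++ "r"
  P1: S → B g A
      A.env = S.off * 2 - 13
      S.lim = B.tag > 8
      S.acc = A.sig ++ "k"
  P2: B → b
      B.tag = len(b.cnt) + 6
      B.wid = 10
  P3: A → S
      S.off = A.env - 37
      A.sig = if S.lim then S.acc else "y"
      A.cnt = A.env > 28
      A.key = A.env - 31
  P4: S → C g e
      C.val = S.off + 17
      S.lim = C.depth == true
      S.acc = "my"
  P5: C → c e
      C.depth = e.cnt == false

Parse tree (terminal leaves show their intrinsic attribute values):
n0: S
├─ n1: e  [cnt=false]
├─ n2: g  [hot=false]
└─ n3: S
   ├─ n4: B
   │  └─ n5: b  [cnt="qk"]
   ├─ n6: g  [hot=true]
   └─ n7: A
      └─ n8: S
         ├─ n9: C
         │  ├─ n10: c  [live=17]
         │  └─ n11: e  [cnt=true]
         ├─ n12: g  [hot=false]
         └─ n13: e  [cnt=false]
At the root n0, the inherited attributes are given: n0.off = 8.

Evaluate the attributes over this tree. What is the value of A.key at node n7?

1. n0.off = 8  [given at root]
2. n1.cnt = false  [terminal]
3. n2.hot = false  [terminal]
4. n3.off = 21  [S₀.off * -1 + 29]
5. n5.cnt = "qk"  [terminal]
6. n4.tag = 8  [len(b.cnt) + 6]
7. n4.wid = 10  [10]
8. n6.hot = true  [terminal]
9. n7.env = 29  [S.off * 2 - 13]
10. n8.off = -8  [A.env - 37]
11. n9.val = 9  [S.off + 17]
12. n10.live = 17  [terminal]
13. n11.cnt = true  [terminal]
14. n9.depth = false  [e.cnt == false]
15. n12.hot = false  [terminal]
16. n13.cnt = false  [terminal]
17. n8.lim = false  [C.depth == true]
18. n8.acc = "my"  ["my"]
19. n7.sig = "y"  [if S.lim then S.acc else "y"]
20. n7.cnt = true  [A.env > 28]
21. n7.key = -2  [A.env - 31]
22. n3.lim = false  [B.tag > 8]
23. n3.acc = "yk"  [A.sig ++ "k"]
24. n0.lim = true  [S₀.off > 7]
25. n0.acc = "ykr"  [S₁.acc ++ "r"]

-2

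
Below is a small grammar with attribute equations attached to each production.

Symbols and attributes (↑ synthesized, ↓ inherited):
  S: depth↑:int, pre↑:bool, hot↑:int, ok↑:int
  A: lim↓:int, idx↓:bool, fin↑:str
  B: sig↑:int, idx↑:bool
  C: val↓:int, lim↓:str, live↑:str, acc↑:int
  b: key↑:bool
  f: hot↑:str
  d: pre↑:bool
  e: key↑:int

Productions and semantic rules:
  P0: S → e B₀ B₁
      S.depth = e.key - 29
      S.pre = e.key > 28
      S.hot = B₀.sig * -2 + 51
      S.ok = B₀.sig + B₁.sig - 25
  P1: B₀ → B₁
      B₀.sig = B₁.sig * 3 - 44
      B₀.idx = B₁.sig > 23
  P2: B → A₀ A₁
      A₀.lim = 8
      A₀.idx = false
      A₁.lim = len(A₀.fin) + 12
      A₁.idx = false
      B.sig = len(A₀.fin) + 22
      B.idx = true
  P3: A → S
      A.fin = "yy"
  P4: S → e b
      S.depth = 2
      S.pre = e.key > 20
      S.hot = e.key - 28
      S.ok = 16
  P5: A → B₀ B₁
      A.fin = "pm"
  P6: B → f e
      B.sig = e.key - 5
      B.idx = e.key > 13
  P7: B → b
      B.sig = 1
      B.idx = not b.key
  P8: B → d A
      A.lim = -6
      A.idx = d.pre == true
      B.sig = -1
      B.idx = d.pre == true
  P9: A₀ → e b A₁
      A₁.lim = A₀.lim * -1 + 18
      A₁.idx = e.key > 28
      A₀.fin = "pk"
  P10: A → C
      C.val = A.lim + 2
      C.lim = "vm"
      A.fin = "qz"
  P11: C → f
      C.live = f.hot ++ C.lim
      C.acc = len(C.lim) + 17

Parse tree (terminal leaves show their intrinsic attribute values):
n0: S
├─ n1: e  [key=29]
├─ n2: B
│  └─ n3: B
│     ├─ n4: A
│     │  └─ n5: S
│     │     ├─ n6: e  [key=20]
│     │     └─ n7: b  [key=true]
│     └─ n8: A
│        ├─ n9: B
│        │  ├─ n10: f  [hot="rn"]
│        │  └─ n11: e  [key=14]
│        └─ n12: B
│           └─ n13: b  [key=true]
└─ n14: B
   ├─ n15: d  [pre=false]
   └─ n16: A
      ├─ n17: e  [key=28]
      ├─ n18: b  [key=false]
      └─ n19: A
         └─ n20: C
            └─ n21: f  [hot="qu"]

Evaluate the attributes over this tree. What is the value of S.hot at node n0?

1. n1.key = 29  [terminal]
2. n4.lim = 8  [8]
3. n4.idx = false  [false]
4. n6.key = 20  [terminal]
5. n7.key = true  [terminal]
6. n5.depth = 2  [2]
7. n5.pre = false  [e.key > 20]
8. n5.hot = -8  [e.key - 28]
9. n5.ok = 16  [16]
10. n4.fin = "yy"  ["yy"]
11. n8.lim = 14  [len(A₀.fin) + 12]
12. n8.idx = false  [false]
13. n10.hot = "rn"  [terminal]
14. n11.key = 14  [terminal]
15. n9.sig = 9  [e.key - 5]
16. n9.idx = true  [e.key > 13]
17. n13.key = true  [terminal]
18. n12.sig = 1  [1]
19. n12.idx = false  [not b.key]
20. n8.fin = "pm"  ["pm"]
21. n3.sig = 24  [len(A₀.fin) + 22]
22. n3.idx = true  [true]
23. n2.sig = 28  [B₁.sig * 3 - 44]
24. n2.idx = true  [B₁.sig > 23]
25. n15.pre = false  [terminal]
26. n16.lim = -6  [-6]
27. n16.idx = false  [d.pre == true]
28. n17.key = 28  [terminal]
29. n18.key = false  [terminal]
30. n19.lim = 24  [A₀.lim * -1 + 18]
31. n19.idx = false  [e.key > 28]
32. n20.val = 26  [A.lim + 2]
33. n20.lim = "vm"  ["vm"]
34. n21.hot = "qu"  [terminal]
35. n20.live = "quvm"  [f.hot ++ C.lim]
36. n20.acc = 19  [len(C.lim) + 17]
37. n19.fin = "qz"  ["qz"]
38. n16.fin = "pk"  ["pk"]
39. n14.sig = -1  [-1]
40. n14.idx = false  [d.pre == true]
41. n0.depth = 0  [e.key - 29]
42. n0.pre = true  [e.key > 28]
43. n0.hot = -5  [B₀.sig * -2 + 51]
44. n0.ok = 2  [B₀.sig + B₁.sig - 25]

-5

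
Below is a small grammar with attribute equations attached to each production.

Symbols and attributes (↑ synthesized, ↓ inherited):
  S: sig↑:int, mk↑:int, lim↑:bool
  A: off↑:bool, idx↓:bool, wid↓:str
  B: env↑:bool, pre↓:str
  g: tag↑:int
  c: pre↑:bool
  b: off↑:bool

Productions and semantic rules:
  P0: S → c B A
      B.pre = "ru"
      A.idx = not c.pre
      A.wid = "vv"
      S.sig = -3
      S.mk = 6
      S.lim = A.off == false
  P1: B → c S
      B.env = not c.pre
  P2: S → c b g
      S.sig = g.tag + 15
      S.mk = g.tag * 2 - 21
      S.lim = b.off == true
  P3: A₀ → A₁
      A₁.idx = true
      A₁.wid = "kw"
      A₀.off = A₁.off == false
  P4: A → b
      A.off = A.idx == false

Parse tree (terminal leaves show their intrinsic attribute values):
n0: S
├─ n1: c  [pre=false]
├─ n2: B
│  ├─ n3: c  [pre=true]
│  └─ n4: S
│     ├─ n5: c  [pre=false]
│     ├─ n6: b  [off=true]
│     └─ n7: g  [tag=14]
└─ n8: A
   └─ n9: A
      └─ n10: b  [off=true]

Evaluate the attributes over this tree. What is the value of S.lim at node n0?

1. n1.pre = false  [terminal]
2. n2.pre = "ru"  ["ru"]
3. n3.pre = true  [terminal]
4. n5.pre = false  [terminal]
5. n6.off = true  [terminal]
6. n7.tag = 14  [terminal]
7. n4.sig = 29  [g.tag + 15]
8. n4.mk = 7  [g.tag * 2 - 21]
9. n4.lim = true  [b.off == true]
10. n2.env = false  [not c.pre]
11. n8.idx = true  [not c.pre]
12. n8.wid = "vv"  ["vv"]
13. n9.idx = true  [true]
14. n9.wid = "kw"  ["kw"]
15. n10.off = true  [terminal]
16. n9.off = false  [A.idx == false]
17. n8.off = true  [A₁.off == false]
18. n0.sig = -3  [-3]
19. n0.mk = 6  [6]
20. n0.lim = false  [A.off == false]

false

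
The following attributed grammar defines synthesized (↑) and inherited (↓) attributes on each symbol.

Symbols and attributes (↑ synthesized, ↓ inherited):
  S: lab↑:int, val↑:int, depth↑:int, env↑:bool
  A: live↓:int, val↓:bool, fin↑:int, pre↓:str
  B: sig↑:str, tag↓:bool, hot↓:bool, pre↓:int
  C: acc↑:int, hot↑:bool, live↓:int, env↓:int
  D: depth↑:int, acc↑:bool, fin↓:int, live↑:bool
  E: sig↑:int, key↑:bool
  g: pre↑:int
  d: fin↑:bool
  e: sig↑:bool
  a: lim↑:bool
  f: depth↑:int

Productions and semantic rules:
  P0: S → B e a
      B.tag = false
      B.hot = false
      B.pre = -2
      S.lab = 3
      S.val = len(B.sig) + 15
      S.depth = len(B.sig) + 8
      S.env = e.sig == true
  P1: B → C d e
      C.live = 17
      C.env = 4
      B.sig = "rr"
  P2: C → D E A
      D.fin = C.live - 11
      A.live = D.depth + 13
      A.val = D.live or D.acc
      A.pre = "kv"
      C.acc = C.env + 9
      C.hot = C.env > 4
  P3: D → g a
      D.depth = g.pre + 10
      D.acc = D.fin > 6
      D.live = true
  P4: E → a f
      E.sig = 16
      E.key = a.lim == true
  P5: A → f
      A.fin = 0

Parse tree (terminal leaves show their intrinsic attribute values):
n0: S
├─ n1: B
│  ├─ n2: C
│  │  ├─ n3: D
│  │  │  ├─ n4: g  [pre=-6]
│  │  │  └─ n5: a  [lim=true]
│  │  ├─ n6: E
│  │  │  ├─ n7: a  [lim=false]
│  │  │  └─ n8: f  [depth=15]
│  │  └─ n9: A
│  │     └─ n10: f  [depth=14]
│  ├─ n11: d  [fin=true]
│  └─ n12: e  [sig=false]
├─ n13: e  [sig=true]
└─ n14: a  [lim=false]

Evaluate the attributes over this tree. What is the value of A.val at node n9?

1. n1.tag = false  [false]
2. n1.hot = false  [false]
3. n1.pre = -2  [-2]
4. n2.live = 17  [17]
5. n2.env = 4  [4]
6. n3.fin = 6  [C.live - 11]
7. n4.pre = -6  [terminal]
8. n5.lim = true  [terminal]
9. n3.depth = 4  [g.pre + 10]
10. n3.acc = false  [D.fin > 6]
11. n3.live = true  [true]
12. n7.lim = false  [terminal]
13. n8.depth = 15  [terminal]
14. n6.sig = 16  [16]
15. n6.key = false  [a.lim == true]
16. n9.live = 17  [D.depth + 13]
17. n9.val = true  [D.live or D.acc]
18. n9.pre = "kv"  ["kv"]
19. n10.depth = 14  [terminal]
20. n9.fin = 0  [0]
21. n2.acc = 13  [C.env + 9]
22. n2.hot = false  [C.env > 4]
23. n11.fin = true  [terminal]
24. n12.sig = false  [terminal]
25. n1.sig = "rr"  ["rr"]
26. n13.sig = true  [terminal]
27. n14.lim = false  [terminal]
28. n0.lab = 3  [3]
29. n0.val = 17  [len(B.sig) + 15]
30. n0.depth = 10  [len(B.sig) + 8]
31. n0.env = true  [e.sig == true]

true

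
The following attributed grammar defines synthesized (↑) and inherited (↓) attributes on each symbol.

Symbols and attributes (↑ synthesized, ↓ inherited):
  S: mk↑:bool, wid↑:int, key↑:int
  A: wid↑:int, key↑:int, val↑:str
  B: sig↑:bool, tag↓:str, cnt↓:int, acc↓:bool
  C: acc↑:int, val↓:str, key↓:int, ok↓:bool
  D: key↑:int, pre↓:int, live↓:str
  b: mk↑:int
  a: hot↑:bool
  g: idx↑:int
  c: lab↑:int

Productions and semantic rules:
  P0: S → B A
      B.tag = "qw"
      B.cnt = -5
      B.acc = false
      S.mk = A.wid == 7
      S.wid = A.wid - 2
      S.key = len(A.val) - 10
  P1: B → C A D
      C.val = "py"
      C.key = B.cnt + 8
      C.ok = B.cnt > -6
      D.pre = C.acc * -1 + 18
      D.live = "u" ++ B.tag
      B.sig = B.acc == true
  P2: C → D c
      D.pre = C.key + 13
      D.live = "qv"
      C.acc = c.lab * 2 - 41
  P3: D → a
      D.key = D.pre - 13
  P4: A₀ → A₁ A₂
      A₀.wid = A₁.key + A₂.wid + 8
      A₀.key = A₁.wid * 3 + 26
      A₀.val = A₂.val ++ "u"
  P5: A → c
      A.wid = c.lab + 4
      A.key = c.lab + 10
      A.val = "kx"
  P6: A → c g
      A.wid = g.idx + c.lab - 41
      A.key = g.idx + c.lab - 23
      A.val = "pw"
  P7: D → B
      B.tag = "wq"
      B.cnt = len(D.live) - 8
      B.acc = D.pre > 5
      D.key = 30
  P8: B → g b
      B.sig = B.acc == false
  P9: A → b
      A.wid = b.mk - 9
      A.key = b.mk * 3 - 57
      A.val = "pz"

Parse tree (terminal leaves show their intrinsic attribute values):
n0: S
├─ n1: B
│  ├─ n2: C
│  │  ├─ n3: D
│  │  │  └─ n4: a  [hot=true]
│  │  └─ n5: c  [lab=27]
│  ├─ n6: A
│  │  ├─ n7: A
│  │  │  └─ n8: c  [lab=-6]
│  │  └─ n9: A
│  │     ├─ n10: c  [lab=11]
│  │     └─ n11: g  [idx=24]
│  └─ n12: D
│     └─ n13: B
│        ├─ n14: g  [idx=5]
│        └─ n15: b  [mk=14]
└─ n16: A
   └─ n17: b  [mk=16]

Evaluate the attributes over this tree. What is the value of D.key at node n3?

3

1. n1.tag = "qw"  ["qw"]
2. n1.cnt = -5  [-5]
3. n1.acc = false  [false]
4. n2.val = "py"  ["py"]
5. n2.key = 3  [B.cnt + 8]
6. n2.ok = true  [B.cnt > -6]
7. n3.pre = 16  [C.key + 13]
8. n3.live = "qv"  ["qv"]
9. n4.hot = true  [terminal]
10. n3.key = 3  [D.pre - 13]
11. n5.lab = 27  [terminal]
12. n2.acc = 13  [c.lab * 2 - 41]
13. n8.lab = -6  [terminal]
14. n7.wid = -2  [c.lab + 4]
15. n7.key = 4  [c.lab + 10]
16. n7.val = "kx"  ["kx"]
17. n10.lab = 11  [terminal]
18. n11.idx = 24  [terminal]
19. n9.wid = -6  [g.idx + c.lab - 41]
20. n9.key = 12  [g.idx + c.lab - 23]
21. n9.val = "pw"  ["pw"]
22. n6.wid = 6  [A₁.key + A₂.wid + 8]
23. n6.key = 20  [A₁.wid * 3 + 26]
24. n6.val = "pwu"  [A₂.val ++ "u"]
25. n12.pre = 5  [C.acc * -1 + 18]
26. n12.live = "uqw"  ["u" ++ B.tag]
27. n13.tag = "wq"  ["wq"]
28. n13.cnt = -5  [len(D.live) - 8]
29. n13.acc = false  [D.pre > 5]
30. n14.idx = 5  [terminal]
31. n15.mk = 14  [terminal]
32. n13.sig = true  [B.acc == false]
33. n12.key = 30  [30]
34. n1.sig = false  [B.acc == true]
35. n17.mk = 16  [terminal]
36. n16.wid = 7  [b.mk - 9]
37. n16.key = -9  [b.mk * 3 - 57]
38. n16.val = "pz"  ["pz"]
39. n0.mk = true  [A.wid == 7]
40. n0.wid = 5  [A.wid - 2]
41. n0.key = -8  [len(A.val) - 10]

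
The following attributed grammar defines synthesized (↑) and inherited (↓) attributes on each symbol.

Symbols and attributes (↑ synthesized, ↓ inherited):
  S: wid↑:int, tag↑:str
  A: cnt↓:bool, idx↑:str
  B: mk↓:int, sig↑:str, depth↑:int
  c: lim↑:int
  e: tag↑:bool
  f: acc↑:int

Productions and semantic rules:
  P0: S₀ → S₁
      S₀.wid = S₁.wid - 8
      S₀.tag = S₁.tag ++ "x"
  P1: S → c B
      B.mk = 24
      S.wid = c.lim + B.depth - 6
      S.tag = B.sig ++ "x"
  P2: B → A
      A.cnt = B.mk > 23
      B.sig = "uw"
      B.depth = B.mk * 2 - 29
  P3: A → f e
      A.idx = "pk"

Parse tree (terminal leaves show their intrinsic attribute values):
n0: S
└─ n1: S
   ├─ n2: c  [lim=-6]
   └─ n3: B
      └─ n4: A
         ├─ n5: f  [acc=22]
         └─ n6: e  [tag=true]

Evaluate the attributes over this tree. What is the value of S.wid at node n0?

1. n2.lim = -6  [terminal]
2. n3.mk = 24  [24]
3. n4.cnt = true  [B.mk > 23]
4. n5.acc = 22  [terminal]
5. n6.tag = true  [terminal]
6. n4.idx = "pk"  ["pk"]
7. n3.sig = "uw"  ["uw"]
8. n3.depth = 19  [B.mk * 2 - 29]
9. n1.wid = 7  [c.lim + B.depth - 6]
10. n1.tag = "uwx"  [B.sig ++ "x"]
11. n0.wid = -1  [S₁.wid - 8]
12. n0.tag = "uwxx"  [S₁.tag ++ "x"]

-1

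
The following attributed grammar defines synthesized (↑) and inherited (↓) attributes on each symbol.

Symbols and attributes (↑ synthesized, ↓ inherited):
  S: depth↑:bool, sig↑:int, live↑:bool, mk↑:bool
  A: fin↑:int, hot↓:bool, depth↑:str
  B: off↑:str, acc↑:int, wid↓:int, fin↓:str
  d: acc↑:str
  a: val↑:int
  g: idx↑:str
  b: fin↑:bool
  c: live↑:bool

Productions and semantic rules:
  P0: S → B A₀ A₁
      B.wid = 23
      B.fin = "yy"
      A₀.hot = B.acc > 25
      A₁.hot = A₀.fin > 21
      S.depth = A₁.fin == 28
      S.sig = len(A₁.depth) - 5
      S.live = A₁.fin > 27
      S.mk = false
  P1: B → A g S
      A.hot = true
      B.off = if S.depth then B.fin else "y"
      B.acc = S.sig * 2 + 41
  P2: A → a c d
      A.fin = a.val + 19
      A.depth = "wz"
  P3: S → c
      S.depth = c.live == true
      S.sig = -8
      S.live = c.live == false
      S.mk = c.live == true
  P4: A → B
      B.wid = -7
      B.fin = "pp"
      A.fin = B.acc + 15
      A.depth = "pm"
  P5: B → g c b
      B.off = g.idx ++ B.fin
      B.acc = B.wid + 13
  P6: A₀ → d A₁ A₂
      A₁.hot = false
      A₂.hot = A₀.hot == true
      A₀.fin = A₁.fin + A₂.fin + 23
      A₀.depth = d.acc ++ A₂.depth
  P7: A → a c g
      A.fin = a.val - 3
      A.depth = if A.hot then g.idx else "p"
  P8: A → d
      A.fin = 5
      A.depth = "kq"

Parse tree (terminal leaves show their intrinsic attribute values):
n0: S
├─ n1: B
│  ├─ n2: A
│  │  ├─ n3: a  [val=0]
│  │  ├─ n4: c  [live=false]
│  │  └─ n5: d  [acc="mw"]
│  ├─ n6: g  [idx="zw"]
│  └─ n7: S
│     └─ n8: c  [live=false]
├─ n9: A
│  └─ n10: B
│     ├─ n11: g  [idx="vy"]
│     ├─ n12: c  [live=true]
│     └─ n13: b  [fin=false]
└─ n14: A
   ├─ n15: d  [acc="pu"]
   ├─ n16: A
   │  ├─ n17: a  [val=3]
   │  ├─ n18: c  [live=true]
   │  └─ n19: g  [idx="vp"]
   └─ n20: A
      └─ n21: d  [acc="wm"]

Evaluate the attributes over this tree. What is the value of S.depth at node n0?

true

1. n1.wid = 23  [23]
2. n1.fin = "yy"  ["yy"]
3. n2.hot = true  [true]
4. n3.val = 0  [terminal]
5. n4.live = false  [terminal]
6. n5.acc = "mw"  [terminal]
7. n2.fin = 19  [a.val + 19]
8. n2.depth = "wz"  ["wz"]
9. n6.idx = "zw"  [terminal]
10. n8.live = false  [terminal]
11. n7.depth = false  [c.live == true]
12. n7.sig = -8  [-8]
13. n7.live = true  [c.live == false]
14. n7.mk = false  [c.live == true]
15. n1.off = "y"  [if S.depth then B.fin else "y"]
16. n1.acc = 25  [S.sig * 2 + 41]
17. n9.hot = false  [B.acc > 25]
18. n10.wid = -7  [-7]
19. n10.fin = "pp"  ["pp"]
20. n11.idx = "vy"  [terminal]
21. n12.live = true  [terminal]
22. n13.fin = false  [terminal]
23. n10.off = "vypp"  [g.idx ++ B.fin]
24. n10.acc = 6  [B.wid + 13]
25. n9.fin = 21  [B.acc + 15]
26. n9.depth = "pm"  ["pm"]
27. n14.hot = false  [A₀.fin > 21]
28. n15.acc = "pu"  [terminal]
29. n16.hot = false  [false]
30. n17.val = 3  [terminal]
31. n18.live = true  [terminal]
32. n19.idx = "vp"  [terminal]
33. n16.fin = 0  [a.val - 3]
34. n16.depth = "p"  [if A.hot then g.idx else "p"]
35. n20.hot = false  [A₀.hot == true]
36. n21.acc = "wm"  [terminal]
37. n20.fin = 5  [5]
38. n20.depth = "kq"  ["kq"]
39. n14.fin = 28  [A₁.fin + A₂.fin + 23]
40. n14.depth = "pukq"  [d.acc ++ A₂.depth]
41. n0.depth = true  [A₁.fin == 28]
42. n0.sig = -1  [len(A₁.depth) - 5]
43. n0.live = true  [A₁.fin > 27]
44. n0.mk = false  [false]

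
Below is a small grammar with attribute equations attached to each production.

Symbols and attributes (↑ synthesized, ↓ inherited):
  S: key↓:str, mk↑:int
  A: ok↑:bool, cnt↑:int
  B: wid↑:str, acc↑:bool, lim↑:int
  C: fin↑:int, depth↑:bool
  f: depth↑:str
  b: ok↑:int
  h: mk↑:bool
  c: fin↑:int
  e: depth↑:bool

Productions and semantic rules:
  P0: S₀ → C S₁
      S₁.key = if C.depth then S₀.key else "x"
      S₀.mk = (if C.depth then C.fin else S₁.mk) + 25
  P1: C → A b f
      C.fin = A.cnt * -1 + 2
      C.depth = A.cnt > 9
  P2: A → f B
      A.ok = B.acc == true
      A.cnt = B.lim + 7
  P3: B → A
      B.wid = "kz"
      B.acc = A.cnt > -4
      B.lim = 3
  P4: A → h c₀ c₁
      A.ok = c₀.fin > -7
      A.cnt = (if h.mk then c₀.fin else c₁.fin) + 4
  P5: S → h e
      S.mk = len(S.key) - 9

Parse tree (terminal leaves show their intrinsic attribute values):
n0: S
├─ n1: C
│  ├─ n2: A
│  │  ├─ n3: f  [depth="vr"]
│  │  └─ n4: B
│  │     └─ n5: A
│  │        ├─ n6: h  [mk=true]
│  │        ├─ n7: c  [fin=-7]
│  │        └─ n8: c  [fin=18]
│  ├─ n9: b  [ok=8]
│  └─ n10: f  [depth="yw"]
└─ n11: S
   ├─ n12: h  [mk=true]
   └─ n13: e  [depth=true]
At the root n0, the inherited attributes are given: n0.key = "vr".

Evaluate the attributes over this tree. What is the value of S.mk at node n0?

1. n0.key = "vr"  [given at root]
2. n3.depth = "vr"  [terminal]
3. n6.mk = true  [terminal]
4. n7.fin = -7  [terminal]
5. n8.fin = 18  [terminal]
6. n5.ok = false  [c₀.fin > -7]
7. n5.cnt = -3  [(if h.mk then c₀.fin else c₁.fin) + 4]
8. n4.wid = "kz"  ["kz"]
9. n4.acc = true  [A.cnt > -4]
10. n4.lim = 3  [3]
11. n2.ok = true  [B.acc == true]
12. n2.cnt = 10  [B.lim + 7]
13. n9.ok = 8  [terminal]
14. n10.depth = "yw"  [terminal]
15. n1.fin = -8  [A.cnt * -1 + 2]
16. n1.depth = true  [A.cnt > 9]
17. n11.key = "vr"  [if C.depth then S₀.key else "x"]
18. n12.mk = true  [terminal]
19. n13.depth = true  [terminal]
20. n11.mk = -7  [len(S.key) - 9]
21. n0.mk = 17  [(if C.depth then C.fin else S₁.mk) + 25]

17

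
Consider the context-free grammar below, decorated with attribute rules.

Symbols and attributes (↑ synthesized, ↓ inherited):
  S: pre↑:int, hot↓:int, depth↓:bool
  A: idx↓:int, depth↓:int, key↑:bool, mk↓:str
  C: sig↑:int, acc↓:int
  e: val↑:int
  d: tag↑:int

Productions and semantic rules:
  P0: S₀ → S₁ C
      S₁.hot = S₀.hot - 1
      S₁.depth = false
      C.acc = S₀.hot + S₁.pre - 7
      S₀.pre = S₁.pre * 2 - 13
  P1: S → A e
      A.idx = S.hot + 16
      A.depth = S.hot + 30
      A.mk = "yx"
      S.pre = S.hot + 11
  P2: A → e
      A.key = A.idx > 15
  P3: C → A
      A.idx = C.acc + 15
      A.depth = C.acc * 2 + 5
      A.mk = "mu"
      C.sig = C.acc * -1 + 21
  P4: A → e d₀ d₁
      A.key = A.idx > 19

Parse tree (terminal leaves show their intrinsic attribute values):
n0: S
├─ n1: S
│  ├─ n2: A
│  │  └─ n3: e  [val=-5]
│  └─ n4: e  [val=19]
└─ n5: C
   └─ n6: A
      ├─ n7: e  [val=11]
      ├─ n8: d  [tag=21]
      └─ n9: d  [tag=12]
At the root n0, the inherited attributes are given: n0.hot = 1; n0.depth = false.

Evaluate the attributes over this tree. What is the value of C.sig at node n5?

1. n0.hot = 1  [given at root]
2. n0.depth = false  [given at root]
3. n1.hot = 0  [S₀.hot - 1]
4. n1.depth = false  [false]
5. n2.idx = 16  [S.hot + 16]
6. n2.depth = 30  [S.hot + 30]
7. n2.mk = "yx"  ["yx"]
8. n3.val = -5  [terminal]
9. n2.key = true  [A.idx > 15]
10. n4.val = 19  [terminal]
11. n1.pre = 11  [S.hot + 11]
12. n5.acc = 5  [S₀.hot + S₁.pre - 7]
13. n6.idx = 20  [C.acc + 15]
14. n6.depth = 15  [C.acc * 2 + 5]
15. n6.mk = "mu"  ["mu"]
16. n7.val = 11  [terminal]
17. n8.tag = 21  [terminal]
18. n9.tag = 12  [terminal]
19. n6.key = true  [A.idx > 19]
20. n5.sig = 16  [C.acc * -1 + 21]
21. n0.pre = 9  [S₁.pre * 2 - 13]

16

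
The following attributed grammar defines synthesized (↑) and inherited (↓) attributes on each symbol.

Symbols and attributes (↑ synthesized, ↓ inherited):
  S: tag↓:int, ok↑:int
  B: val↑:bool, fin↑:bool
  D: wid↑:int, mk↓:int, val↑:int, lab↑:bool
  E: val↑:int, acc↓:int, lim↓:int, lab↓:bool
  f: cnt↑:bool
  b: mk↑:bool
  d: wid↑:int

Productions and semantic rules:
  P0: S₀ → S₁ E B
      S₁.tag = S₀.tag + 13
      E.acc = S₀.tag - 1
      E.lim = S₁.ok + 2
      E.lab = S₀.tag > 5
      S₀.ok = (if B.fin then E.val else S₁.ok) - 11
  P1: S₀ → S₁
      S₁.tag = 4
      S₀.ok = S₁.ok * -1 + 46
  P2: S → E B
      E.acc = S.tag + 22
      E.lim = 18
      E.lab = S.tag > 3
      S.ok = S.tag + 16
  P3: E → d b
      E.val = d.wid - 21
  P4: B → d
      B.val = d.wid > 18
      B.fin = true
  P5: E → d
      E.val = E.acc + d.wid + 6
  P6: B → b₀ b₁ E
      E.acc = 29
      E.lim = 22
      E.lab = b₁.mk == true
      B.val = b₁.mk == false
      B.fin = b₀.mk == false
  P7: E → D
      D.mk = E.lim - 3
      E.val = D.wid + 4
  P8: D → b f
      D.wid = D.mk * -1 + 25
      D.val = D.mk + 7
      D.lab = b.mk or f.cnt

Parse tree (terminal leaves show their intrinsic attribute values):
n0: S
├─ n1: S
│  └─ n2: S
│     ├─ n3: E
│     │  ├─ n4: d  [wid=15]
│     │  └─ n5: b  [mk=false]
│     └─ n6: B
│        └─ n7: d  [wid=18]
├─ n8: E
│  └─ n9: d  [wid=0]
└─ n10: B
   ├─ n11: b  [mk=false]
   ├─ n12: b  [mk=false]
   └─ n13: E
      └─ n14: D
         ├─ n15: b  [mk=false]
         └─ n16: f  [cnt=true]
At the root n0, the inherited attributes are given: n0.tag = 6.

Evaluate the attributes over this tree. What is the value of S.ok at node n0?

0

1. n0.tag = 6  [given at root]
2. n1.tag = 19  [S₀.tag + 13]
3. n2.tag = 4  [4]
4. n3.acc = 26  [S.tag + 22]
5. n3.lim = 18  [18]
6. n3.lab = true  [S.tag > 3]
7. n4.wid = 15  [terminal]
8. n5.mk = false  [terminal]
9. n3.val = -6  [d.wid - 21]
10. n7.wid = 18  [terminal]
11. n6.val = false  [d.wid > 18]
12. n6.fin = true  [true]
13. n2.ok = 20  [S.tag + 16]
14. n1.ok = 26  [S₁.ok * -1 + 46]
15. n8.acc = 5  [S₀.tag - 1]
16. n8.lim = 28  [S₁.ok + 2]
17. n8.lab = true  [S₀.tag > 5]
18. n9.wid = 0  [terminal]
19. n8.val = 11  [E.acc + d.wid + 6]
20. n11.mk = false  [terminal]
21. n12.mk = false  [terminal]
22. n13.acc = 29  [29]
23. n13.lim = 22  [22]
24. n13.lab = false  [b₁.mk == true]
25. n14.mk = 19  [E.lim - 3]
26. n15.mk = false  [terminal]
27. n16.cnt = true  [terminal]
28. n14.wid = 6  [D.mk * -1 + 25]
29. n14.val = 26  [D.mk + 7]
30. n14.lab = true  [b.mk or f.cnt]
31. n13.val = 10  [D.wid + 4]
32. n10.val = true  [b₁.mk == false]
33. n10.fin = true  [b₀.mk == false]
34. n0.ok = 0  [(if B.fin then E.val else S₁.ok) - 11]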